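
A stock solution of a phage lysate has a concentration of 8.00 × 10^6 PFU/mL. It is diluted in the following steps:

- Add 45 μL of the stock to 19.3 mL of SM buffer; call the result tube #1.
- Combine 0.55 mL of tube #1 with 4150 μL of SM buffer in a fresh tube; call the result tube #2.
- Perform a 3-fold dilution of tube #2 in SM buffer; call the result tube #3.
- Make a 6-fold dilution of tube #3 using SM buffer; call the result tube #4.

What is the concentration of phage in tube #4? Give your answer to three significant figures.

Step 1: 45 μL + 19.3 mL = 19345 μL total → factor 19345/45 = 429.89
Step 2: 0.55 mL + 4150 μL = 4.7 mL total → factor 4.7/0.55 = 8.5455
Step 3: 3-fold → factor 3
Step 4: 6-fold → factor 6
Dilution factor through tube #4 = 429.89 × 8.5455 × 3 × 6 = 66125
[tube #4] = 8.00 × 10^6 PFU/mL / 66125 = 121 PFU/mL

121 PFU/mL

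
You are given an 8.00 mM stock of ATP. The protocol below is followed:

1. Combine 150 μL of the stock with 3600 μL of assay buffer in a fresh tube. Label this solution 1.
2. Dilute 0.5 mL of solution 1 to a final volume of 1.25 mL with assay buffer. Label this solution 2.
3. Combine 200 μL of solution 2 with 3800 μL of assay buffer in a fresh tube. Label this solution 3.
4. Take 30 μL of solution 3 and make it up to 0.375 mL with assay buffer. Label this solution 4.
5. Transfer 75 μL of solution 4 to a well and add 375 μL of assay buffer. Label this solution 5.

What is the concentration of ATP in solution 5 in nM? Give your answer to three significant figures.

85.3 nM

Step 1: 150 μL + 3600 μL = 3750 μL total → factor 3750/150 = 25
Step 2: 0.5 mL brought to 1.25 mL → factor 1.25/0.5 = 2.5
Step 3: 200 μL + 3800 μL = 4000 μL total → factor 4000/200 = 20
Step 4: 30 μL brought to 0.375 mL → factor 375/30 = 12.5
Step 5: 75 μL + 375 μL = 450 μL total → factor 450/75 = 6
Overall dilution factor = 25 × 2.5 × 20 × 12.5 × 6 = 93750
Final = 8.00 mM / 93750 = 8.533 × 10^-5 mM = 85.3 nM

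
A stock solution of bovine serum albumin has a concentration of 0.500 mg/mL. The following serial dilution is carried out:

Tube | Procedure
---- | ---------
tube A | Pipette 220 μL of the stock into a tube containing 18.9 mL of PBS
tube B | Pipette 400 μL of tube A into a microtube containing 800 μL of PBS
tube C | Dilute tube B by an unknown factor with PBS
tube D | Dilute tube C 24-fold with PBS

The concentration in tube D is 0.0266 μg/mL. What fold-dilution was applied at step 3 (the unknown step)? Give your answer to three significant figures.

Step 1: 220 μL + 18.9 mL = 19120 μL total → factor 19120/220 = 86.909
Step 2: 400 μL + 800 μL = 1200 μL total → factor 1200/400 = 3
Step 3: unknown factor x
Step 4: 24-fold → factor 24
Product of known-step factors = 6257.5
Overall factor = 0.500 mg/mL / (0.0266 μg/mL) = 18797
x = 18797 / 6257.5 = 3.00

3.00-fold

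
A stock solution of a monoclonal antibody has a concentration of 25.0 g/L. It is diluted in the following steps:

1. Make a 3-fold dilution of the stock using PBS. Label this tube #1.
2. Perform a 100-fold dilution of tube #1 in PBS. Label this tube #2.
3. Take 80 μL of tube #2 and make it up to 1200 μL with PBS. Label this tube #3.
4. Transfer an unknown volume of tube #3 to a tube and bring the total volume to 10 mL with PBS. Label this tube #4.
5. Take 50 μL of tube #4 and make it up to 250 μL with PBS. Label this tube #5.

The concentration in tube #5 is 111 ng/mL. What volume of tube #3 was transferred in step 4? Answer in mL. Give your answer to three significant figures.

Step 1: 3-fold → factor 3
Step 2: 100-fold → factor 100
Step 3: 80 μL brought to 1200 μL → factor 1200/80 = 15
Step 4: v brought to 10 mL → factor = 10 mL/v
Step 5: 50 μL brought to 250 μL → factor 250/50 = 5
Product of known-step factors = 22500
Overall factor = 25.0 g/L / (111 ng/mL) = 2.2523 × 10^5
Step-4 factor = 2.2523 × 10^5 / 22500 = 10.01
v = 10 mL / 10.01 = 0.999 mL

0.999 mL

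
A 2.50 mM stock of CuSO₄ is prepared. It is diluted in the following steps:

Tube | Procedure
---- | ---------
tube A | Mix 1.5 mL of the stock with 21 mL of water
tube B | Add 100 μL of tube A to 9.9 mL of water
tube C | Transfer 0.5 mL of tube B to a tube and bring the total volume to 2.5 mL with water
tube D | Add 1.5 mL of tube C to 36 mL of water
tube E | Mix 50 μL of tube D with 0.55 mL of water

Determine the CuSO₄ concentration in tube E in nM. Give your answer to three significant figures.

Step 1: 1.5 mL + 21 mL = 22.5 mL total → factor 22.5/1.5 = 15
Step 2: 100 μL + 9.9 mL = 10000 μL total → factor 10000/100 = 100
Step 3: 0.5 mL brought to 2.5 mL → factor 2.5/0.5 = 5
Step 4: 1.5 mL + 36 mL = 37.5 mL total → factor 37.5/1.5 = 25
Step 5: 50 μL + 0.55 mL = 600 μL total → factor 600/50 = 12
Overall dilution factor = 15 × 100 × 5 × 25 × 12 = 2.25 × 10^6
Final = 2.50 mM / 2.25 × 10^6 = 1.111 × 10^-6 mM = 1.11 nM

1.11 nM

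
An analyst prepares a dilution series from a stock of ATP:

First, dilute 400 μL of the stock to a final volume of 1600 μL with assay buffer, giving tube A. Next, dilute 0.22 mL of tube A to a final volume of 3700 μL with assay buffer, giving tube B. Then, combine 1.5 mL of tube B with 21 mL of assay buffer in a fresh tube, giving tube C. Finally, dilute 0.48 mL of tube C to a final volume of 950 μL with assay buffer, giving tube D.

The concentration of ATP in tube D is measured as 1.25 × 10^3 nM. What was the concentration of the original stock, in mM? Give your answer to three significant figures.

2.50 mM

Step 1: 400 μL brought to 1600 μL → factor 1600/400 = 4
Step 2: 0.22 mL brought to 3700 μL → factor 3.7/0.22 = 16.818
Step 3: 1.5 mL + 21 mL = 22.5 mL total → factor 22.5/1.5 = 15
Step 4: 0.48 mL brought to 950 μL → factor 0.95/0.48 = 1.9792
Overall dilution factor = 4 × 16.818 × 15 × 1.9792 = 1997.2
Stock = 1.25 × 10^3 nM × 1997.2 = 2.496 × 10^6 nM = 2.50 mM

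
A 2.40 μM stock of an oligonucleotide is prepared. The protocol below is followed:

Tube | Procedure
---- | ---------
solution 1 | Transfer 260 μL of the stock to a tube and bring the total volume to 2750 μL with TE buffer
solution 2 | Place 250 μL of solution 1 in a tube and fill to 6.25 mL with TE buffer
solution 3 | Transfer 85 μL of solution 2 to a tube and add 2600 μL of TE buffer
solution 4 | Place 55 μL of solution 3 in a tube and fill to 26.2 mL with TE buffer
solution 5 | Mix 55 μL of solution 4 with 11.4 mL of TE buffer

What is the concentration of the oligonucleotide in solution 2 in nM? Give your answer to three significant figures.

Step 1: 260 μL brought to 2750 μL → factor 2750/260 = 10.577
Step 2: 250 μL brought to 6.25 mL → factor 6250/250 = 25
Dilution factor through solution 2 = 10.577 × 25 = 264.42
[solution 2] = 2.40 μM / 264.42 = 0.009076 μM = 9.08 nM

9.08 nM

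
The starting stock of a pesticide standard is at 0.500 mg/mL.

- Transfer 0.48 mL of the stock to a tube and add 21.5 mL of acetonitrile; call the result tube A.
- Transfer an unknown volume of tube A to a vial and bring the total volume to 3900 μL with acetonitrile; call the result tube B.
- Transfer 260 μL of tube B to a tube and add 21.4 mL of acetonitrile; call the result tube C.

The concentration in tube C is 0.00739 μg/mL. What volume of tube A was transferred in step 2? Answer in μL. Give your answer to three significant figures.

220 μL

Step 1: 0.48 mL + 21.5 mL = 21.98 mL total → factor 21.98/0.48 = 45.792
Step 2: v brought to 3900 μL → factor = 3900 μL/v
Step 3: 260 μL + 21.4 mL = 21660 μL total → factor 21660/260 = 83.308
Product of known-step factors = 3814.8
Overall factor = 0.500 mg/mL / (0.00739 μg/mL) = 67659
Step-2 factor = 67659 / 3814.8 = 17.736
v = 3900 μL / 17.736 = 220 μL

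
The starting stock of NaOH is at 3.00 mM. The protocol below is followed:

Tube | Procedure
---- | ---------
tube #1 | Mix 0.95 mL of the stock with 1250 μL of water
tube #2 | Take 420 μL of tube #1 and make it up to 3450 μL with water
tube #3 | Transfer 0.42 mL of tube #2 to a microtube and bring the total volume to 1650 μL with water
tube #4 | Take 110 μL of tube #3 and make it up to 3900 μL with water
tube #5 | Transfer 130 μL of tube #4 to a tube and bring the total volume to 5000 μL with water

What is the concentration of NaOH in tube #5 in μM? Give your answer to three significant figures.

Step 1: 0.95 mL + 1250 μL = 2.2 mL total → factor 2.2/0.95 = 2.3158
Step 2: 420 μL brought to 3450 μL → factor 3450/420 = 8.2143
Step 3: 0.42 mL brought to 1650 μL → factor 1.65/0.42 = 3.9286
Step 4: 110 μL brought to 3900 μL → factor 3900/110 = 35.455
Step 5: 130 μL brought to 5000 μL → factor 5000/130 = 38.462
Overall dilution factor = 2.3158 × 8.2143 × 3.9286 × 35.455 × 38.462 = 1.0191 × 10^5
Final = 3.00 mM / 1.0191 × 10^5 = 2.944 × 10^-5 mM = 0.0294 μM

0.0294 μM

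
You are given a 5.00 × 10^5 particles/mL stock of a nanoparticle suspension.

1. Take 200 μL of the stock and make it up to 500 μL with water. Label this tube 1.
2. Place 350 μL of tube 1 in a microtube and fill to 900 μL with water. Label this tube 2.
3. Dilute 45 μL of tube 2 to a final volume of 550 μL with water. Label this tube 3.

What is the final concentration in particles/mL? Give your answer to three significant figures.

6.36 × 10^3 particles/mL

Step 1: 200 μL brought to 500 μL → factor 500/200 = 2.5
Step 2: 350 μL brought to 900 μL → factor 900/350 = 2.5714
Step 3: 45 μL brought to 550 μL → factor 550/45 = 12.222
Overall dilution factor = 2.5 × 2.5714 × 12.222 = 78.571
Final = 5.00 × 10^5 particles/mL / 78.571 = 6.36 × 10^3 particles/mL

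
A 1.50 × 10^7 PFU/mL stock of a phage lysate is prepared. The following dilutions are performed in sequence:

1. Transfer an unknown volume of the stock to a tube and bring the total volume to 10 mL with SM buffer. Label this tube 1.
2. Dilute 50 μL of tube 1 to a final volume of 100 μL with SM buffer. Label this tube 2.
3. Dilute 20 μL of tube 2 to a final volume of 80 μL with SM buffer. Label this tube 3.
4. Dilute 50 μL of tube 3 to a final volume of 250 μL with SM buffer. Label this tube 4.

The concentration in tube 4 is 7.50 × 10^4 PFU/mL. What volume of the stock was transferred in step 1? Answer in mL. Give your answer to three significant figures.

2.00 mL

Step 1: v brought to 10 mL → factor = 10 mL/v
Step 2: 50 μL brought to 100 μL → factor 100/50 = 2
Step 3: 20 μL brought to 80 μL → factor 80/20 = 4
Step 4: 50 μL brought to 250 μL → factor 250/50 = 5
Product of known-step factors = 40
Overall factor = 1.50 × 10^7 PFU/mL / (7.50 × 10^4 PFU/mL) = 200
Step-1 factor = 200 / 40 = 5
v = 10 mL / 5 = 2.00 mL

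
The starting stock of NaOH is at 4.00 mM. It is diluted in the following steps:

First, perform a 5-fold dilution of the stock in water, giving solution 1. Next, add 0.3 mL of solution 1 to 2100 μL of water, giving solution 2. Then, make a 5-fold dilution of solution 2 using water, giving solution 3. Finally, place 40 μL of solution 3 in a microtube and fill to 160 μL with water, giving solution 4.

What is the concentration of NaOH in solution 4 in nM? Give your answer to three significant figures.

Step 1: 5-fold → factor 5
Step 2: 0.3 mL + 2100 μL = 2.4 mL total → factor 2.4/0.3 = 8
Step 3: 5-fold → factor 5
Step 4: 40 μL brought to 160 μL → factor 160/40 = 4
Overall dilution factor = 5 × 8 × 5 × 4 = 800
Final = 4.00 mM / 800 = 0.005000 mM = 5.00 × 10^3 nM

5.00 × 10^3 nM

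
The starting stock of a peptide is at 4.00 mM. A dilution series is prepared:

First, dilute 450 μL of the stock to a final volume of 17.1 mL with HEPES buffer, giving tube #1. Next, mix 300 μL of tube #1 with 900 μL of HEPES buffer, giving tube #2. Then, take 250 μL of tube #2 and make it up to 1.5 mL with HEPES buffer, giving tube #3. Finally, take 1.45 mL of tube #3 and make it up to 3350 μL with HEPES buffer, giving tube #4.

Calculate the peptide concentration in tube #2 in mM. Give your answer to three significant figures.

0.0263 mM

Step 1: 450 μL brought to 17.1 mL → factor 17100/450 = 38
Step 2: 300 μL + 900 μL = 1200 μL total → factor 1200/300 = 4
Dilution factor through tube #2 = 38 × 4 = 152
[tube #2] = 4.00 mM / 152 = 0.0263 mM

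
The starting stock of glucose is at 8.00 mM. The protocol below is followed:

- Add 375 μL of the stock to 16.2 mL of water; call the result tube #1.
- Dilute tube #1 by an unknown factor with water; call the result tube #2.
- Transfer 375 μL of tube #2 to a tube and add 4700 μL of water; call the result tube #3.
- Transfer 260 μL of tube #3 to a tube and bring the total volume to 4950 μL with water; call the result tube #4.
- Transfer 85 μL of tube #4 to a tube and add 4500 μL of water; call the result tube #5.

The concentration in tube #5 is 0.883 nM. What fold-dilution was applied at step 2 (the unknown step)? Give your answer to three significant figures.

14.7-fold

Step 1: 375 μL + 16.2 mL = 16575 μL total → factor 16575/375 = 44.2
Step 2: unknown factor x
Step 3: 375 μL + 4700 μL = 5075 μL total → factor 5075/375 = 13.533
Step 4: 260 μL brought to 4950 μL → factor 4950/260 = 19.038
Step 5: 85 μL + 4500 μL = 4585 μL total → factor 4585/85 = 53.941
Product of known-step factors = 6.143 × 10^5
Overall factor = 8.00 mM / (0.883 nM) = 9.06 × 10^6
x = 9.06 × 10^6 / 6.143 × 10^5 = 14.7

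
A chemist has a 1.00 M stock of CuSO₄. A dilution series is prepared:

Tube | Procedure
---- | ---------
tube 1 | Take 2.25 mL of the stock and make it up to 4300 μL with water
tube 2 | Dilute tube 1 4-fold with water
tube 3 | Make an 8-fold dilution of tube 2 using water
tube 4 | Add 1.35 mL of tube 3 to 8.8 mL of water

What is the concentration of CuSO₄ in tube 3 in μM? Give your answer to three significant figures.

1.64 × 10^4 μM

Step 1: 2.25 mL brought to 4300 μL → factor 4.3/2.25 = 1.9111
Step 2: 4-fold → factor 4
Step 3: 8-fold → factor 8
Dilution factor through tube 3 = 1.9111 × 4 × 8 = 61.156
[tube 3] = 1.00 M / 61.156 = 0.01635 M = 1.64 × 10^4 μM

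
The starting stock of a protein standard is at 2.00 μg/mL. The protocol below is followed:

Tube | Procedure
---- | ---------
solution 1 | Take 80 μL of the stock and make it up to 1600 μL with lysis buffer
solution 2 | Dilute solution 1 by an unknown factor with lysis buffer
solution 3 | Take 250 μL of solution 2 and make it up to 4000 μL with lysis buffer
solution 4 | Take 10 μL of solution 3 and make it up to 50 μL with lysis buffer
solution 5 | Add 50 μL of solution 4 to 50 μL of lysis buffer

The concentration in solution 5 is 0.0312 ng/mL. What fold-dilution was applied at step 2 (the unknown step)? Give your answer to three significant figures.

Step 1: 80 μL brought to 1600 μL → factor 1600/80 = 20
Step 2: unknown factor x
Step 3: 250 μL brought to 4000 μL → factor 4000/250 = 16
Step 4: 10 μL brought to 50 μL → factor 50/10 = 5
Step 5: 50 μL + 50 μL = 100 μL total → factor 100/50 = 2
Product of known-step factors = 3200
Overall factor = 2.00 μg/mL / (0.0312 ng/mL) = 64103
x = 64103 / 3200 = 20.0

20.0-fold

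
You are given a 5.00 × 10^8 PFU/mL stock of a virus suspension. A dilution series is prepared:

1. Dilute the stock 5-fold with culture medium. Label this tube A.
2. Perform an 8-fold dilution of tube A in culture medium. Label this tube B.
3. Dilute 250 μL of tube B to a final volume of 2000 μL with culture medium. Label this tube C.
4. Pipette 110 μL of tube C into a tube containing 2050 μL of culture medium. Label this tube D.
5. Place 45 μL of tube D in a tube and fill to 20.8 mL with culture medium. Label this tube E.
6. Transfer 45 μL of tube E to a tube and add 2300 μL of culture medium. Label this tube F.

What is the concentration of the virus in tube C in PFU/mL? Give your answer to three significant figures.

1.56 × 10^6 PFU/mL

Step 1: 5-fold → factor 5
Step 2: 8-fold → factor 8
Step 3: 250 μL brought to 2000 μL → factor 2000/250 = 8
Dilution factor through tube C = 5 × 8 × 8 = 320
[tube C] = 5.00 × 10^8 PFU/mL / 320 = 1.56 × 10^6 PFU/mL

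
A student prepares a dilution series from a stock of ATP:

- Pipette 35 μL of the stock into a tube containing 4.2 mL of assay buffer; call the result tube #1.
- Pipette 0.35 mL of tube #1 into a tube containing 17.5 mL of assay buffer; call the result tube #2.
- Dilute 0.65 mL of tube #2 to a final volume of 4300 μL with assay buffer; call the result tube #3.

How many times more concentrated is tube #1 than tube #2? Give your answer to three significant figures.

Step 1: 35 μL + 4.2 mL = 4235 μL total → factor 4235/35 = 121
Step 2: 0.35 mL + 17.5 mL = 17.85 mL total → factor 17.85/0.35 = 51
Dilution factor to tube #1 = 121; to tube #2 = 6171
[tube #1]/[tube #2] = (factor to tube #2)/(factor to tube #1) = 6171/121 = 51.0

51.0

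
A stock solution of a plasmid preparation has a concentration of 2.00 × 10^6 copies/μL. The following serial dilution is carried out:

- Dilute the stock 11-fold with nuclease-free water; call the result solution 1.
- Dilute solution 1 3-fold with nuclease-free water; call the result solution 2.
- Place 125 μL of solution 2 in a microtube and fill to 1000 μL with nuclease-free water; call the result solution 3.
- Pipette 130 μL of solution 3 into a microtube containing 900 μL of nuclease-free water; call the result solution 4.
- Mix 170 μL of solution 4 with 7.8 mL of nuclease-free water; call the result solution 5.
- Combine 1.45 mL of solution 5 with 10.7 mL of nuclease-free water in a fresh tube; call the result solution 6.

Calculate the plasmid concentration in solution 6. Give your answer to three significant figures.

Step 1: 11-fold → factor 11
Step 2: 3-fold → factor 3
Step 3: 125 μL brought to 1000 μL → factor 1000/125 = 8
Step 4: 130 μL + 900 μL = 1030 μL total → factor 1030/130 = 7.9231
Step 5: 170 μL + 7.8 mL = 7970 μL total → factor 7970/170 = 46.882
Step 6: 1.45 mL + 10.7 mL = 12.15 mL total → factor 12.15/1.45 = 8.3793
Dilution factor through solution 6 = 11 × 3 × 8 × 7.9231 × 46.882 × 8.3793 = 8.217 × 10^5
[solution 6] = 2.00 × 10^6 copies/μL / 8.217 × 10^5 = 2.43 copies/μL

2.43 copies/μL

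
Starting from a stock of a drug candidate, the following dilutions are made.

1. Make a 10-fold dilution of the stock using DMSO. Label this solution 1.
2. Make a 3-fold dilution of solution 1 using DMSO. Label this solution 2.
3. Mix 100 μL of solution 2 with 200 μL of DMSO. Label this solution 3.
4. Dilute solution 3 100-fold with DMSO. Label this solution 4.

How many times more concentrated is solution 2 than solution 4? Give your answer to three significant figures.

Step 1: 10-fold → factor 10
Step 2: 3-fold → factor 3
Step 3: 100 μL + 200 μL = 300 μL total → factor 300/100 = 3
Step 4: 100-fold → factor 100
Dilution factor to solution 2 = 30; to solution 4 = 9000
[solution 2]/[solution 4] = (factor to solution 4)/(factor to solution 2) = 9000/30 = 300

300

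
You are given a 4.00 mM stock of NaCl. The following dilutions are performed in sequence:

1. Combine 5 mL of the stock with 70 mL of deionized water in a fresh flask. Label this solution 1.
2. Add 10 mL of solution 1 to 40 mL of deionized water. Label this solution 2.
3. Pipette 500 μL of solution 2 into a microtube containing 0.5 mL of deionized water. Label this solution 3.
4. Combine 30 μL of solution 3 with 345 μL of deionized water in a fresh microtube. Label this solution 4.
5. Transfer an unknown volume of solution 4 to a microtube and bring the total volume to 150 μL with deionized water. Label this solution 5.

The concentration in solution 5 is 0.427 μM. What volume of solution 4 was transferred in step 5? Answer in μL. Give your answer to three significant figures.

30.0 μL

Step 1: 5 mL + 70 mL = 75 mL total → factor 75/5 = 15
Step 2: 10 mL + 40 mL = 50 mL total → factor 50/10 = 5
Step 3: 500 μL + 0.5 mL = 1000 μL total → factor 1000/500 = 2
Step 4: 30 μL + 345 μL = 375 μL total → factor 375/30 = 12.5
Step 5: v brought to 150 μL → factor = 150 μL/v
Product of known-step factors = 1875
Overall factor = 4.00 mM / (0.427 μM) = 9367.7
Step-5 factor = 9367.7 / 1875 = 4.9961
v = 150 μL / 4.9961 = 30.0 μL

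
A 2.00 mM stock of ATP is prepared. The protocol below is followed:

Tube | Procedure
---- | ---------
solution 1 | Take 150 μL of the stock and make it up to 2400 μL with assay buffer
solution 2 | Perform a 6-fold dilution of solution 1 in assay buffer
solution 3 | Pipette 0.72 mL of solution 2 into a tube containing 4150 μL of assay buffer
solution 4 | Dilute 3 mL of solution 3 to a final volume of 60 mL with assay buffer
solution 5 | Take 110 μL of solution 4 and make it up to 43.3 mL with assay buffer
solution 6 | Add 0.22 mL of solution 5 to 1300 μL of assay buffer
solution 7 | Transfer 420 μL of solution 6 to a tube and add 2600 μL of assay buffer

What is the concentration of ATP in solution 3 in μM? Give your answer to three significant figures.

3.08 μM

Step 1: 150 μL brought to 2400 μL → factor 2400/150 = 16
Step 2: 6-fold → factor 6
Step 3: 0.72 mL + 4150 μL = 4.87 mL total → factor 4.87/0.72 = 6.7639
Dilution factor through solution 3 = 16 × 6 × 6.7639 = 649.33
[solution 3] = 2.00 mM / 649.33 = 0.003080 mM = 3.08 μM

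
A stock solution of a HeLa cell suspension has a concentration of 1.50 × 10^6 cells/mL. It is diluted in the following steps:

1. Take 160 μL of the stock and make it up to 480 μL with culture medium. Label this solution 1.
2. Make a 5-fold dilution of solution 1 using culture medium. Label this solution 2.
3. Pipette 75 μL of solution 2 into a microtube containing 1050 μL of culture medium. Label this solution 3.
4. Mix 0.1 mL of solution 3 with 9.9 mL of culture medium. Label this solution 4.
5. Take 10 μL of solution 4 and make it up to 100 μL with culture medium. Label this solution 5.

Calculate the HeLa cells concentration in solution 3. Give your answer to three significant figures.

Step 1: 160 μL brought to 480 μL → factor 480/160 = 3
Step 2: 5-fold → factor 5
Step 3: 75 μL + 1050 μL = 1125 μL total → factor 1125/75 = 15
Dilution factor through solution 3 = 3 × 5 × 15 = 225
[solution 3] = 1.50 × 10^6 cells/mL / 225 = 6.67 × 10^3 cells/mL

6.67 × 10^3 cells/mL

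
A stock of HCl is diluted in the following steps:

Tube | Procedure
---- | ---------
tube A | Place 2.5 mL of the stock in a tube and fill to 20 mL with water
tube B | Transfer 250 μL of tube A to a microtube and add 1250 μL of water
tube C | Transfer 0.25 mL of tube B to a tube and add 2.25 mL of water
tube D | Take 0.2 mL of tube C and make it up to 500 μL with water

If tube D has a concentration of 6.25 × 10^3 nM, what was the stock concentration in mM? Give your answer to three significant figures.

7.50 mM

Step 1: 2.5 mL brought to 20 mL → factor 20/2.5 = 8
Step 2: 250 μL + 1250 μL = 1500 μL total → factor 1500/250 = 6
Step 3: 0.25 mL + 2.25 mL = 2.5 mL total → factor 2.5/0.25 = 10
Step 4: 0.2 mL brought to 500 μL → factor 0.5/0.2 = 2.5
Overall dilution factor = 8 × 6 × 10 × 2.5 = 1200
Stock = 6.25 × 10^3 nM × 1200 = 7.500 × 10^6 nM = 7.50 mM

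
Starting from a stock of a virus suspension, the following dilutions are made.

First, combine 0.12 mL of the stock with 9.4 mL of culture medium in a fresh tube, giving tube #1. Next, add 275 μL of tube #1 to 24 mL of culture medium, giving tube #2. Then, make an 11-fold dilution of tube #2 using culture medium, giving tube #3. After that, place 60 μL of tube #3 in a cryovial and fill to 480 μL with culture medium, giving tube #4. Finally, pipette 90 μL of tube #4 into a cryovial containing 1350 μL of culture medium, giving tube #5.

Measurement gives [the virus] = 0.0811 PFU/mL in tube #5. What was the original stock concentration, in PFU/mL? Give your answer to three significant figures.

Step 1: 0.12 mL + 9.4 mL = 9.52 mL total → factor 9.52/0.12 = 79.333
Step 2: 275 μL + 24 mL = 24275 μL total → factor 24275/275 = 88.273
Step 3: 11-fold → factor 11
Step 4: 60 μL brought to 480 μL → factor 480/60 = 8
Step 5: 90 μL + 1350 μL = 1440 μL total → factor 1440/90 = 16
Overall dilution factor = 79.333 × 88.273 × 11 × 8 × 16 = 9.8602 × 10^6
Stock = 0.0811 PFU/mL × 9.8602 × 10^6 = 8.00 × 10^5 PFU/mL

8.00 × 10^5 PFU/mL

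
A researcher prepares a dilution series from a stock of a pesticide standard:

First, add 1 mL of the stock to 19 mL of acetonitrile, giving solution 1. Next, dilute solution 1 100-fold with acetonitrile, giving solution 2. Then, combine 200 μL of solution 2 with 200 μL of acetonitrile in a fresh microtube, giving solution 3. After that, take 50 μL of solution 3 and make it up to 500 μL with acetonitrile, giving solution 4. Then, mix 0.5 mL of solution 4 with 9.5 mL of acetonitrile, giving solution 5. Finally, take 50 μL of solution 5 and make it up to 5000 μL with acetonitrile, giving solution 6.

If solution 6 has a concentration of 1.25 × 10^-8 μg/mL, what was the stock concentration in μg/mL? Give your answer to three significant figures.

1.00 μg/mL

Step 1: 1 mL + 19 mL = 20 mL total → factor 20/1 = 20
Step 2: 100-fold → factor 100
Step 3: 200 μL + 200 μL = 400 μL total → factor 400/200 = 2
Step 4: 50 μL brought to 500 μL → factor 500/50 = 10
Step 5: 0.5 mL + 9.5 mL = 10 mL total → factor 10/0.5 = 20
Step 6: 50 μL brought to 5000 μL → factor 5000/50 = 100
Overall dilution factor = 20 × 100 × 2 × 10 × 20 × 100 = 8 × 10^7
Stock = 1.25 × 10^-8 μg/mL × 8 × 10^7 = 1.00 μg/mL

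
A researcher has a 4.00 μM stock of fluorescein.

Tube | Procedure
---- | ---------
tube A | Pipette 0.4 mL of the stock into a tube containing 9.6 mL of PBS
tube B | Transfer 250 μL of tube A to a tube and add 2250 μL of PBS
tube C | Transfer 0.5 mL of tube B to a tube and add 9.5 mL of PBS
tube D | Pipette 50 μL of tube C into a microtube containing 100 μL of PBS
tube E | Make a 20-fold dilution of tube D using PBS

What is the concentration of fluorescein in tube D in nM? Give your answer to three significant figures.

Step 1: 0.4 mL + 9.6 mL = 10 mL total → factor 10/0.4 = 25
Step 2: 250 μL + 2250 μL = 2500 μL total → factor 2500/250 = 10
Step 3: 0.5 mL + 9.5 mL = 10 mL total → factor 10/0.5 = 20
Step 4: 50 μL + 100 μL = 150 μL total → factor 150/50 = 3
Dilution factor through tube D = 25 × 10 × 20 × 3 = 15000
[tube D] = 4.00 μM / 15000 = 0.0002667 μM = 0.267 nM

0.267 nM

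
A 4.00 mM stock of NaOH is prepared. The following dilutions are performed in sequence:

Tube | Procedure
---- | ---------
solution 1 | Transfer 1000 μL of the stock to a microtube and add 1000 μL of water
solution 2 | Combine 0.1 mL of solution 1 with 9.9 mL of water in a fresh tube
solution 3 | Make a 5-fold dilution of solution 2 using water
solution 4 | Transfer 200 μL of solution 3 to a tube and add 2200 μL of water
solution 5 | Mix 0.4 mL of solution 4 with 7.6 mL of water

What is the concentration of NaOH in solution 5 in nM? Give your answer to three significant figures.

Step 1: 1000 μL + 1000 μL = 2000 μL total → factor 2000/1000 = 2
Step 2: 0.1 mL + 9.9 mL = 10 mL total → factor 10/0.1 = 100
Step 3: 5-fold → factor 5
Step 4: 200 μL + 2200 μL = 2400 μL total → factor 2400/200 = 12
Step 5: 0.4 mL + 7.6 mL = 8 mL total → factor 8/0.4 = 20
Overall dilution factor = 2 × 100 × 5 × 12 × 20 = 2.4 × 10^5
Final = 4.00 mM / 2.4 × 10^5 = 1.667 × 10^-5 mM = 16.7 nM

16.7 nM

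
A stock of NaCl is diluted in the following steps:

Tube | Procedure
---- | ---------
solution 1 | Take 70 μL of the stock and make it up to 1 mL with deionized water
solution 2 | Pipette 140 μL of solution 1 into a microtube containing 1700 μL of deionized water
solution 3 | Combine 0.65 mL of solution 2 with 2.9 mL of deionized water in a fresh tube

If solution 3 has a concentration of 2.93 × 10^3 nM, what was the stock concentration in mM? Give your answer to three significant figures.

3.00 mM

Step 1: 70 μL brought to 1 mL → factor 1000/70 = 14.286
Step 2: 140 μL + 1700 μL = 1840 μL total → factor 1840/140 = 13.143
Step 3: 0.65 mL + 2.9 mL = 3.55 mL total → factor 3.55/0.65 = 5.4615
Overall dilution factor = 14.286 × 13.143 × 5.4615 = 1025.4
Stock = 2.93 × 10^3 nM × 1025.4 = 3.005 × 10^6 nM = 3.00 mM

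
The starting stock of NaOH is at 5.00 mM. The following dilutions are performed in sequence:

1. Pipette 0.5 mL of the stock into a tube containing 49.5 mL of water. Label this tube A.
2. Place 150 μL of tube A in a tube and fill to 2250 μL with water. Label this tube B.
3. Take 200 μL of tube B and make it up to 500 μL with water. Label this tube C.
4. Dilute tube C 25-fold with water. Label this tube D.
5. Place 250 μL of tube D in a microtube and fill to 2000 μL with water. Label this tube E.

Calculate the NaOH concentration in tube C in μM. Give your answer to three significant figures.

1.33 μM

Step 1: 0.5 mL + 49.5 mL = 50 mL total → factor 50/0.5 = 100
Step 2: 150 μL brought to 2250 μL → factor 2250/150 = 15
Step 3: 200 μL brought to 500 μL → factor 500/200 = 2.5
Dilution factor through tube C = 100 × 15 × 2.5 = 3750
[tube C] = 5.00 mM / 3750 = 0.001333 mM = 1.33 μM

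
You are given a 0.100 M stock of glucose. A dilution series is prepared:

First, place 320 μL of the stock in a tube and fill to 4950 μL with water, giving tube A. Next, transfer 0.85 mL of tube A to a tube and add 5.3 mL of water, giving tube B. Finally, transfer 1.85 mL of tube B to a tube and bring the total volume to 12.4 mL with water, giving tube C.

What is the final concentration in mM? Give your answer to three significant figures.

0.133 mM

Step 1: 320 μL brought to 4950 μL → factor 4950/320 = 15.469
Step 2: 0.85 mL + 5.3 mL = 6.15 mL total → factor 6.15/0.85 = 7.2353
Step 3: 1.85 mL brought to 12.4 mL → factor 12.4/1.85 = 6.7027
Overall dilution factor = 15.469 × 7.2353 × 6.7027 = 750.17
Final = 0.100 M / 750.17 = 0.0001333 M = 0.133 mM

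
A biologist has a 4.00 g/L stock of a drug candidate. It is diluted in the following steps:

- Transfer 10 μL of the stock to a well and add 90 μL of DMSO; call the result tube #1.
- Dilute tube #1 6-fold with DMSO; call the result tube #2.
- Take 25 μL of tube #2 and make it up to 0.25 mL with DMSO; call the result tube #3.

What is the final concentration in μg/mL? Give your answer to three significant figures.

6.67 μg/mL

Step 1: 10 μL + 90 μL = 100 μL total → factor 100/10 = 10
Step 2: 6-fold → factor 6
Step 3: 25 μL brought to 0.25 mL → factor 250/25 = 10
Overall dilution factor = 10 × 6 × 10 = 600
Final = 4.00 g/L / 600 = 0.006667 g/L = 6.67 μg/mL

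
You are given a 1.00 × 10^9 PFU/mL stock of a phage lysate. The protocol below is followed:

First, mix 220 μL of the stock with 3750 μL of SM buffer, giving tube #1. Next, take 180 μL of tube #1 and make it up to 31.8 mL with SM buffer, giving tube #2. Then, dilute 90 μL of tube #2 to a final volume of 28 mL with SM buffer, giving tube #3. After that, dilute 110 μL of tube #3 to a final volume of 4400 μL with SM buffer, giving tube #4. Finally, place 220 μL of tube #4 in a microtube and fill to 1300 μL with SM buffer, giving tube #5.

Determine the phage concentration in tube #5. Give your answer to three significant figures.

Step 1: 220 μL + 3750 μL = 3970 μL total → factor 3970/220 = 18.045
Step 2: 180 μL brought to 31.8 mL → factor 31800/180 = 176.67
Step 3: 90 μL brought to 28 mL → factor 28000/90 = 311.11
Step 4: 110 μL brought to 4400 μL → factor 4400/110 = 40
Step 5: 220 μL brought to 1300 μL → factor 1300/220 = 5.9091
Overall dilution factor = 18.045 × 176.67 × 311.11 × 40 × 5.9091 = 2.3443 × 10^8
Final = 1.00 × 10^9 PFU/mL / 2.3443 × 10^8 = 4.27 PFU/mL

4.27 PFU/mL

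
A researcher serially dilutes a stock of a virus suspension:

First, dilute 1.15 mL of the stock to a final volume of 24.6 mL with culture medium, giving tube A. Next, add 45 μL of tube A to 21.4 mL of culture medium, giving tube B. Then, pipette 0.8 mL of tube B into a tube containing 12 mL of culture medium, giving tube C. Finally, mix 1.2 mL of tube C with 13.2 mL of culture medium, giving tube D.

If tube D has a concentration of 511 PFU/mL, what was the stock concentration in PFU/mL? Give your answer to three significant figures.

1.00 × 10^9 PFU/mL

Step 1: 1.15 mL brought to 24.6 mL → factor 24.6/1.15 = 21.391
Step 2: 45 μL + 21.4 mL = 21445 μL total → factor 21445/45 = 476.56
Step 3: 0.8 mL + 12 mL = 12.8 mL total → factor 12.8/0.8 = 16
Step 4: 1.2 mL + 13.2 mL = 14.4 mL total → factor 14.4/1.2 = 12
Overall dilution factor = 21.391 × 476.56 × 16 × 12 = 1.9573 × 10^6
Stock = 511 PFU/mL × 1.9573 × 10^6 = 1.00 × 10^9 PFU/mL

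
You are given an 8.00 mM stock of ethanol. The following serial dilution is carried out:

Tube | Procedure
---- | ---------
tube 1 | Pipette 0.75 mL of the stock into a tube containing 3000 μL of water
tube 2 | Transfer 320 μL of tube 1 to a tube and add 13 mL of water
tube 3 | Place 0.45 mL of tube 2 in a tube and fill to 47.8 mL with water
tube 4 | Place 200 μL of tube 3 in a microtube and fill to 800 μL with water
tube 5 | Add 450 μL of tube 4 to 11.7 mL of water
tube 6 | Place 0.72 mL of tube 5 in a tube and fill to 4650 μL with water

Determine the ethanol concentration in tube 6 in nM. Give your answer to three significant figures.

0.519 nM

Step 1: 0.75 mL + 3000 μL = 3.75 mL total → factor 3.75/0.75 = 5
Step 2: 320 μL + 13 mL = 13320 μL total → factor 13320/320 = 41.625
Step 3: 0.45 mL brought to 47.8 mL → factor 47.8/0.45 = 106.22
Step 4: 200 μL brought to 800 μL → factor 800/200 = 4
Step 5: 450 μL + 11.7 mL = 12150 μL total → factor 12150/450 = 27
Step 6: 0.72 mL brought to 4650 μL → factor 4.65/0.72 = 6.4583
Overall dilution factor = 5 × 41.625 × 106.22 × 4 × 27 × 6.4583 = 1.542 × 10^7
Final = 8.00 mM / 1.542 × 10^7 = 5.188 × 10^-7 mM = 0.519 nM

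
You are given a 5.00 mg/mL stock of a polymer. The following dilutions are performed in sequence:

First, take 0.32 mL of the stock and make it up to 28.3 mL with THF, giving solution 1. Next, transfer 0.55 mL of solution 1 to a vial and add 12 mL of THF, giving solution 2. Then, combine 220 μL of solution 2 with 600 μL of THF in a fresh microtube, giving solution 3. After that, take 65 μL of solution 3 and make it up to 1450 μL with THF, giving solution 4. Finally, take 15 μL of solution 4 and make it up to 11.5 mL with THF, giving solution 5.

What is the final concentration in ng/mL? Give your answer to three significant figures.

Step 1: 0.32 mL brought to 28.3 mL → factor 28.3/0.32 = 88.438
Step 2: 0.55 mL + 12 mL = 12.55 mL total → factor 12.55/0.55 = 22.818
Step 3: 220 μL + 600 μL = 820 μL total → factor 820/220 = 3.7273
Step 4: 65 μL brought to 1450 μL → factor 1450/65 = 22.308
Step 5: 15 μL brought to 11.5 mL → factor 11500/15 = 766.67
Overall dilution factor = 88.438 × 22.818 × 3.7273 × 22.308 × 766.67 = 1.2864 × 10^8
Final = 5.00 mg/mL / 1.2864 × 10^8 = 3.887 × 10^-8 mg/mL = 0.0389 ng/mL

0.0389 ng/mL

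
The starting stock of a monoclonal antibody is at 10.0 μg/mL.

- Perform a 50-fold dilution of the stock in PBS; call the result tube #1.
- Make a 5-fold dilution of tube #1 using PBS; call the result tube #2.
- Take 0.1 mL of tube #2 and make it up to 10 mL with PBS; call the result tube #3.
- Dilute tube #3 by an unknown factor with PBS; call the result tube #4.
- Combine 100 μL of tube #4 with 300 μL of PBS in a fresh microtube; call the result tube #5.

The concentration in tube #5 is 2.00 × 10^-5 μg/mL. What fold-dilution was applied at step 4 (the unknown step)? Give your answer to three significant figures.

Step 1: 50-fold → factor 50
Step 2: 5-fold → factor 5
Step 3: 0.1 mL brought to 10 mL → factor 10/0.1 = 100
Step 4: unknown factor x
Step 5: 100 μL + 300 μL = 400 μL total → factor 400/100 = 4
Product of known-step factors = 1 × 10^5
Overall factor = 10.0 μg/mL / (2.00 × 10^-5 μg/mL) = 5 × 10^5
x = 5 × 10^5 / 1 × 10^5 = 5.00

5.00-fold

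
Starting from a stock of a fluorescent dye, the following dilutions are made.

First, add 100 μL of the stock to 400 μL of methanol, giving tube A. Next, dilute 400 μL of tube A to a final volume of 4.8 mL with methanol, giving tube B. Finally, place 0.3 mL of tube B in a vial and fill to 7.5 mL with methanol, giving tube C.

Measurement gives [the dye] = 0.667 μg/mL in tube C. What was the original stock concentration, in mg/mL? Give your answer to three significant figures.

1.00 mg/mL

Step 1: 100 μL + 400 μL = 500 μL total → factor 500/100 = 5
Step 2: 400 μL brought to 4.8 mL → factor 4800/400 = 12
Step 3: 0.3 mL brought to 7.5 mL → factor 7.5/0.3 = 25
Overall dilution factor = 5 × 12 × 25 = 1500
Stock = 0.667 μg/mL × 1500 = 1000 μg/mL = 1.00 mg/mL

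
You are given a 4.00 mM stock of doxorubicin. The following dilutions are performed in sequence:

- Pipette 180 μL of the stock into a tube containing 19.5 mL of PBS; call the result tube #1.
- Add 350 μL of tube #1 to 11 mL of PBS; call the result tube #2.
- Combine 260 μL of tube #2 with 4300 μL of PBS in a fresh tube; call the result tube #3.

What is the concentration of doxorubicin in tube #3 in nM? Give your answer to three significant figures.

Step 1: 180 μL + 19.5 mL = 19680 μL total → factor 19680/180 = 109.33
Step 2: 350 μL + 11 mL = 11350 μL total → factor 11350/350 = 32.429
Step 3: 260 μL + 4300 μL = 4560 μL total → factor 4560/260 = 17.538
Overall dilution factor = 109.33 × 32.429 × 17.538 = 62183
Final = 4.00 mM / 62183 = 6.433 × 10^-5 mM = 64.3 nM

64.3 nM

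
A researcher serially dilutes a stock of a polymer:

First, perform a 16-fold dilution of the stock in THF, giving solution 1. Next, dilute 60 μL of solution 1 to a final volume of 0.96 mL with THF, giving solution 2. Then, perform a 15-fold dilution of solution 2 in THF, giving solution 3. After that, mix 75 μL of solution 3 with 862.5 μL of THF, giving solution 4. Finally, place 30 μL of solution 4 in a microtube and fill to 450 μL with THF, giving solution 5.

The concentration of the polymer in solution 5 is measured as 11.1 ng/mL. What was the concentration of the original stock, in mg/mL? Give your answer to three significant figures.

Step 1: 16-fold → factor 16
Step 2: 60 μL brought to 0.96 mL → factor 960/60 = 16
Step 3: 15-fold → factor 15
Step 4: 75 μL + 862.5 μL = 937.5 μL total → factor 937.5/75 = 12.5
Step 5: 30 μL brought to 450 μL → factor 450/30 = 15
Overall dilution factor = 16 × 16 × 15 × 12.5 × 15 = 7.2 × 10^5
Stock = 11.1 ng/mL × 7.2 × 10^5 = 7.992 × 10^6 ng/mL = 7.99 mg/mL

7.99 mg/mL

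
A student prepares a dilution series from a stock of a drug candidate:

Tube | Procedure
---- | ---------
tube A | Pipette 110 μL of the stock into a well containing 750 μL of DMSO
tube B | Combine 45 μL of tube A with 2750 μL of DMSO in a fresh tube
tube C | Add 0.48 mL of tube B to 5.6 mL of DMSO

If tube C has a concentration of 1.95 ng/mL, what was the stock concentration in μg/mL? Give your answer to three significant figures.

Step 1: 110 μL + 750 μL = 860 μL total → factor 860/110 = 7.8182
Step 2: 45 μL + 2750 μL = 2795 μL total → factor 2795/45 = 62.111
Step 3: 0.48 mL + 5.6 mL = 6.08 mL total → factor 6.08/0.48 = 12.667
Overall dilution factor = 7.8182 × 62.111 × 12.667 = 6150.9
Stock = 1.95 ng/mL × 6150.9 = 1.199 × 10^4 ng/mL = 12.0 μg/mL

12.0 μg/mL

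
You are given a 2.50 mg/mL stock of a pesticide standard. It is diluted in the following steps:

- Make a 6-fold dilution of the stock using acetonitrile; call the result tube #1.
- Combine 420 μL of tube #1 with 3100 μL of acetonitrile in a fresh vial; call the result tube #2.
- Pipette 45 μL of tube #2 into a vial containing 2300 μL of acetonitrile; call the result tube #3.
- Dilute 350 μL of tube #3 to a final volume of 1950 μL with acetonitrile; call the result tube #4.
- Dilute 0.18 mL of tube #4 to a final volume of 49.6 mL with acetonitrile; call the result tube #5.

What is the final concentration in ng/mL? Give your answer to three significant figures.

0.621 ng/mL

Step 1: 6-fold → factor 6
Step 2: 420 μL + 3100 μL = 3520 μL total → factor 3520/420 = 8.381
Step 3: 45 μL + 2300 μL = 2345 μL total → factor 2345/45 = 52.111
Step 4: 350 μL brought to 1950 μL → factor 1950/350 = 5.5714
Step 5: 0.18 mL brought to 49.6 mL → factor 49.6/0.18 = 275.56
Overall dilution factor = 6 × 8.381 × 52.111 × 5.5714 × 275.56 = 4.023 × 10^6
Final = 2.50 mg/mL / 4.023 × 10^6 = 6.214 × 10^-7 mg/mL = 0.621 ng/mL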